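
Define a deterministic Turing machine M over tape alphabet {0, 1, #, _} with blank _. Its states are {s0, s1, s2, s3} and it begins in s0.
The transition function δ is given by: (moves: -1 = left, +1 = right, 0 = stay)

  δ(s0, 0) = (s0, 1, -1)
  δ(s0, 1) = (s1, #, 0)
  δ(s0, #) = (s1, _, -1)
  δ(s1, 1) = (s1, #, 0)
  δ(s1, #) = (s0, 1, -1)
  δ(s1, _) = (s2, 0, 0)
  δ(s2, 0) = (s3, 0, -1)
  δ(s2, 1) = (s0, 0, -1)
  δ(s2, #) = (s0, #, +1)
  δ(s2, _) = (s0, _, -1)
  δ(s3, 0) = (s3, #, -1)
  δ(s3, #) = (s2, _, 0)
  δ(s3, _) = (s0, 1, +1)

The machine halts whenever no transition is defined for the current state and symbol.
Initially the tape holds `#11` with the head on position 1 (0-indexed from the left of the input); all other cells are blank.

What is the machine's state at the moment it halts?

s0 | ___#[1]1   read 1 → write #, move 0, go to s1
s1 | ___#[#]1   read # → write 1, move -1, go to s0
s0 | ___[#]11   read # → write _, move -1, go to s1
s1 | __[_]_11   read _ → write 0, move 0, go to s2
s2 | __[0]_11   read 0 → write 0, move -1, go to s3
s3 | _[_]0_11   read _ → write 1, move +1, go to s0
s0 | _1[0]_11   read 0 → write 1, move -1, go to s0
s0 | _[1]1_11   read 1 → write #, move 0, go to s1
s1 | _[#]1_11   read # → write 1, move -1, go to s0
s0 | [_]11_11
No transition is defined for (s0, _); M halts in state s0.

s0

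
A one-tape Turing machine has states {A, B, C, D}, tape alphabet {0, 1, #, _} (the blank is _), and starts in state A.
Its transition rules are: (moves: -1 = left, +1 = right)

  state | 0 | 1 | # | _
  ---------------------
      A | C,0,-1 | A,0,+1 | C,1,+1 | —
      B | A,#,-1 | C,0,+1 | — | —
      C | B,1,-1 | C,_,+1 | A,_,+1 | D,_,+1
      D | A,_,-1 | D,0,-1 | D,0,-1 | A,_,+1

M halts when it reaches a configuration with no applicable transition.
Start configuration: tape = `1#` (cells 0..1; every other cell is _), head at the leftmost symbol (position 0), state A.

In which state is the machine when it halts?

state=A head=0 tape=[1]#___   (A,1)→(A,0,+1)
state=A head=1 tape=0[#]___   (A,#)→(C,1,+1)
state=C head=2 tape=01[_]__   (C,_)→(D,_,+1)
state=D head=3 tape=01_[_]_   (D,_)→(A,_,+1)
state=A head=4 tape=01__[_]
No transition is defined for (A, _); M halts in state A.

A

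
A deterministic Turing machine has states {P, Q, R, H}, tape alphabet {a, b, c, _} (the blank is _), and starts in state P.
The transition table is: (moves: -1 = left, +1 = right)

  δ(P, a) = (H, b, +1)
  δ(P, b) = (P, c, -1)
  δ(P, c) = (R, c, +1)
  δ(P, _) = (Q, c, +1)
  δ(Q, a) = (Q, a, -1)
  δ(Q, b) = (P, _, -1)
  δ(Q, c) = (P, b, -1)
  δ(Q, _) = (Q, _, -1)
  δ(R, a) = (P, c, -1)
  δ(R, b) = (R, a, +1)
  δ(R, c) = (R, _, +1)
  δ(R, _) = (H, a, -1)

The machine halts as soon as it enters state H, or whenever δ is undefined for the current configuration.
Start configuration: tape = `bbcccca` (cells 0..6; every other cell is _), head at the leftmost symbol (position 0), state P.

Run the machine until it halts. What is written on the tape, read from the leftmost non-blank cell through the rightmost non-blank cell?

state=P head=0 tape=_[b]bcccca_   (P,b)→(P,c,-1)
state=P head=-1 tape=[_]cbcccca_   (P,_)→(Q,c,+1)
state=Q head=0 tape=c[c]bcccca_   (Q,c)→(P,b,-1)
state=P head=-1 tape=[c]bbcccca_   (P,c)→(R,c,+1)
state=R head=0 tape=c[b]bcccca_   (R,b)→(R,a,+1)
state=R head=1 tape=ca[b]cccca_   (R,b)→(R,a,+1)
state=R head=2 tape=caa[c]ccca_   (R,c)→(R,_,+1)
state=R head=3 tape=caa_[c]cca_   (R,c)→(R,_,+1)
state=R head=4 tape=caa__[c]ca_   (R,c)→(R,_,+1)
state=R head=5 tape=caa___[c]a_   (R,c)→(R,_,+1)
state=R head=6 tape=caa____[a]_   (R,a)→(P,c,-1)
state=P head=5 tape=caa___[_]c_   (P,_)→(Q,c,+1)
state=Q head=6 tape=caa___c[c]_   (Q,c)→(P,b,-1)
state=P head=5 tape=caa___[c]b_   (P,c)→(R,c,+1)
state=R head=6 tape=caa___c[b]_   (R,b)→(R,a,+1)
state=R head=7 tape=caa___ca[_]   (R,_)→(H,a,-1)
state=H head=6 tape=caa___c[a]a
The non-blank tape span at halt is caa___caa.

caa___caa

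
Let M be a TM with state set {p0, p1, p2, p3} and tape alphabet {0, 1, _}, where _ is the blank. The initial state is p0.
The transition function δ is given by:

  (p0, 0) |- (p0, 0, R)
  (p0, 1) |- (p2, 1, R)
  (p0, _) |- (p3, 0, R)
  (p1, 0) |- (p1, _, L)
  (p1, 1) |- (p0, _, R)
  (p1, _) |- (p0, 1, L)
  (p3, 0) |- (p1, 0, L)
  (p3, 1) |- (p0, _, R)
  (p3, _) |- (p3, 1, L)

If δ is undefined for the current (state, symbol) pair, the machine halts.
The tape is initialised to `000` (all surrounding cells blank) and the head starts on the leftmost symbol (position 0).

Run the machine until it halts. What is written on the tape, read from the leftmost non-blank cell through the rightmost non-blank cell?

state=p0 head=0 tape=__[0]00__   (p0,0)→(p0,0,R)
state=p0 head=1 tape=__0[0]0__   (p0,0)→(p0,0,R)
state=p0 head=2 tape=__00[0]__   (p0,0)→(p0,0,R)
state=p0 head=3 tape=__000[_]_   (p0,_)→(p3,0,R)
state=p3 head=4 tape=__0000[_]   (p3,_)→(p3,1,L)
state=p3 head=3 tape=__000[0]1   (p3,0)→(p1,0,L)
state=p1 head=2 tape=__00[0]01   (p1,0)→(p1,_,L)
state=p1 head=1 tape=__0[0]_01   (p1,0)→(p1,_,L)
state=p1 head=0 tape=__[0]__01   (p1,0)→(p1,_,L)
state=p1 head=-1 tape=_[_]___01   (p1,_)→(p0,1,L)
state=p0 head=-2 tape=[_]1___01   (p0,_)→(p3,0,R)
state=p3 head=-1 tape=0[1]___01   (p3,1)→(p0,_,R)
state=p0 head=0 tape=0_[_]__01   (p0,_)→(p3,0,R)
state=p3 head=1 tape=0_0[_]_01   (p3,_)→(p3,1,L)
state=p3 head=0 tape=0_[0]1_01   (p3,0)→(p1,0,L)
state=p1 head=-1 tape=0[_]01_01   (p1,_)→(p0,1,L)
state=p0 head=-2 tape=[0]101_01   (p0,0)→(p0,0,R)
state=p0 head=-1 tape=0[1]01_01   (p0,1)→(p2,1,R)
state=p2 head=0 tape=01[0]1_01
The non-blank tape span at halt is 0101_01.

0101_01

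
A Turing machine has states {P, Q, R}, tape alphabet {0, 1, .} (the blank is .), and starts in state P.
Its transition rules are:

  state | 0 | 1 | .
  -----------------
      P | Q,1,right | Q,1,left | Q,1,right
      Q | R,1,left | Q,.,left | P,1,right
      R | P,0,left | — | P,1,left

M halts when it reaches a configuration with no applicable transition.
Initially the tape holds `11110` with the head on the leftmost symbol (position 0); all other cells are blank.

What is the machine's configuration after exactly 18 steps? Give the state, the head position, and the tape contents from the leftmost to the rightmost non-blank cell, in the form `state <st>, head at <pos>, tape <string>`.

P | ....[1]1110   read 1 → write 1, move left, go to Q
Q | ...[.]11110   read . → write 1, move right, go to P
P | ...1[1]1110   read 1 → write 1, move left, go to Q
Q | ...[1]11110   read 1 → write ., move left, go to Q
Q | ..[.].11110   read . → write 1, move right, go to P
P | ..1[.]11110   read . → write 1, move right, go to Q
Q | ..11[1]1110   read 1 → write ., move left, go to Q
Q | ..1[1].1110   read 1 → write ., move left, go to Q
Q | ..[1]..1110   read 1 → write ., move left, go to Q
Q | .[.]...1110   read . → write 1, move right, go to P
P | .1[.]..1110   read . → write 1, move right, go to Q
Q | .11[.].1110   read . → write 1, move right, go to P
P | .111[.]1110   read . → write 1, move right, go to Q
Q | .1111[1]110   read 1 → write ., move left, go to Q
Q | .111[1].110   read 1 → write ., move left, go to Q
Q | .11[1]..110   read 1 → write ., move left, go to Q
Q | .1[1]...110   read 1 → write ., move left, go to Q
Q | .[1]....110   read 1 → write ., move left, go to Q
Q | [.].....110
After 18 steps: state Q, head at -4, tape 110.

state Q, head at -4, tape 110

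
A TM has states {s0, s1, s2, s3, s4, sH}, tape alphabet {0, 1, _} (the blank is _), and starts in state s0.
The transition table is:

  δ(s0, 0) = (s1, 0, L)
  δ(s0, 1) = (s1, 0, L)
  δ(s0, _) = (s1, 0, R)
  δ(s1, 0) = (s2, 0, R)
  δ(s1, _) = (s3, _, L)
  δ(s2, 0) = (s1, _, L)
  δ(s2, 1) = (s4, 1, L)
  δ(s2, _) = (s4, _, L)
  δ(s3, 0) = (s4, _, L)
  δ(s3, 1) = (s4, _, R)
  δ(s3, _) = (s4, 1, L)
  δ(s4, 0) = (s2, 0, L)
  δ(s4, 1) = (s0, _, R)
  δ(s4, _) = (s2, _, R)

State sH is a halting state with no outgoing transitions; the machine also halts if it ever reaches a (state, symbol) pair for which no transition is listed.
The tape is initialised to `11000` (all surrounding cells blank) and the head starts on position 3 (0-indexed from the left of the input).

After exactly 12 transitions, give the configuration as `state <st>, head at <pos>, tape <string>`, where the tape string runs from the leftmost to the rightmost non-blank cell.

state=s0 head=3 tape=__110[0]0   (s0,0)→(s1,0,L)
state=s1 head=2 tape=__11[0]00   (s1,0)→(s2,0,R)
state=s2 head=3 tape=__110[0]0   (s2,0)→(s1,_,L)
state=s1 head=2 tape=__11[0]_0   (s1,0)→(s2,0,R)
state=s2 head=3 tape=__110[_]0   (s2,_)→(s4,_,L)
state=s4 head=2 tape=__11[0]_0   (s4,0)→(s2,0,L)
state=s2 head=1 tape=__1[1]0_0   (s2,1)→(s4,1,L)
state=s4 head=0 tape=__[1]10_0   (s4,1)→(s0,_,R)
state=s0 head=1 tape=___[1]0_0   (s0,1)→(s1,0,L)
state=s1 head=0 tape=__[_]00_0   (s1,_)→(s3,_,L)
state=s3 head=-1 tape=_[_]_00_0   (s3,_)→(s4,1,L)
state=s4 head=-2 tape=[_]1_00_0   (s4,_)→(s2,_,R)
state=s2 head=-1 tape=_[1]_00_0
After 12 steps: state s2, head at -1, tape 1_00_0.

state s2, head at -1, tape 1_00_0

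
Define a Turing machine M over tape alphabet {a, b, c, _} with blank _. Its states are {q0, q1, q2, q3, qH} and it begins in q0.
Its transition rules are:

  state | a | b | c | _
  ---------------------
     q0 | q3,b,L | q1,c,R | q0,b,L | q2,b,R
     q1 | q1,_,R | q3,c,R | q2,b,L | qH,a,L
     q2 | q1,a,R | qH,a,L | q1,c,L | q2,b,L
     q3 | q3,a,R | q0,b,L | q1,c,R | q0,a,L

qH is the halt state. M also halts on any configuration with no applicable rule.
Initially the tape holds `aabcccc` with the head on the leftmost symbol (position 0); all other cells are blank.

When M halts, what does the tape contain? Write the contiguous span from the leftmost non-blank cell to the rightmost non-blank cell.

q0 | ___[a]abcccc   read a → write b, move L, go to q3
q3 | __[_]babcccc   read _ → write a, move L, go to q0
q0 | _[_]ababcccc   read _ → write b, move R, go to q2
q2 | _b[a]babcccc   read a → write a, move R, go to q1
q1 | _ba[b]abcccc   read b → write c, move R, go to q3
q3 | _bac[a]bcccc   read a → write a, move R, go to q3
q3 | _baca[b]cccc   read b → write b, move L, go to q0
q0 | _bac[a]bcccc   read a → write b, move L, go to q3
q3 | _ba[c]bbcccc   read c → write c, move R, go to q1
q1 | _bac[b]bcccc   read b → write c, move R, go to q3
q3 | _bacc[b]cccc   read b → write b, move L, go to q0
q0 | _bac[c]bcccc   read c → write b, move L, go to q0
q0 | _ba[c]bbcccc   read c → write b, move L, go to q0
q0 | _b[a]bbbcccc   read a → write b, move L, go to q3
q3 | _[b]bbbbcccc   read b → write b, move L, go to q0
q0 | [_]bbbbbcccc   read _ → write b, move R, go to q2
q2 | b[b]bbbbcccc   read b → write a, move L, go to qH
qH | [b]abbbbcccc
The non-blank tape span at halt is babbbbcccc.

babbbbcccc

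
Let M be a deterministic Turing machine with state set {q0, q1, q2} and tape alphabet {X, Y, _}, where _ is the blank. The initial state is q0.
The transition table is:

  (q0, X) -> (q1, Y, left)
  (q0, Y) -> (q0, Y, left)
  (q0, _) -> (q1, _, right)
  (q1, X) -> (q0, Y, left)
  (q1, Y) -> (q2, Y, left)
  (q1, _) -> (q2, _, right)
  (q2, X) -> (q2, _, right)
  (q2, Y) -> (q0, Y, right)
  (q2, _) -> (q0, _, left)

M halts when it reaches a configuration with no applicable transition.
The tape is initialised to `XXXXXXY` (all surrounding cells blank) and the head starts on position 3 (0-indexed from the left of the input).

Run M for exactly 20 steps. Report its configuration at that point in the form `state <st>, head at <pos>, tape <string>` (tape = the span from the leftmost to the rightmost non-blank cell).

state q0, head at -1, tape YYYYXXY

state=q0 head=3 tape=__XXX[X]XXY   (q0,X)→(q1,Y,left)
state=q1 head=2 tape=__XX[X]YXXY   (q1,X)→(q0,Y,left)
state=q0 head=1 tape=__X[X]YYXXY   (q0,X)→(q1,Y,left)
state=q1 head=0 tape=__[X]YYYXXY   (q1,X)→(q0,Y,left)
state=q0 head=-1 tape=_[_]YYYYXXY   (q0,_)→(q1,_,right)
state=q1 head=0 tape=__[Y]YYYXXY   (q1,Y)→(q2,Y,left)
state=q2 head=-1 tape=_[_]YYYYXXY   (q2,_)→(q0,_,left)
state=q0 head=-2 tape=[_]_YYYYXXY   (q0,_)→(q1,_,right)
state=q1 head=-1 tape=_[_]YYYYXXY   (q1,_)→(q2,_,right)
state=q2 head=0 tape=__[Y]YYYXXY   (q2,Y)→(q0,Y,right)
state=q0 head=1 tape=__Y[Y]YYXXY   (q0,Y)→(q0,Y,left)
state=q0 head=0 tape=__[Y]YYYXXY   (q0,Y)→(q0,Y,left)
state=q0 head=-1 tape=_[_]YYYYXXY   (q0,_)→(q1,_,right)
state=q1 head=0 tape=__[Y]YYYXXY   (q1,Y)→(q2,Y,left)
state=q2 head=-1 tape=_[_]YYYYXXY   (q2,_)→(q0,_,left)
state=q0 head=-2 tape=[_]_YYYYXXY   (q0,_)→(q1,_,right)
state=q1 head=-1 tape=_[_]YYYYXXY   (q1,_)→(q2,_,right)
state=q2 head=0 tape=__[Y]YYYXXY   (q2,Y)→(q0,Y,right)
state=q0 head=1 tape=__Y[Y]YYXXY   (q0,Y)→(q0,Y,left)
state=q0 head=0 tape=__[Y]YYYXXY   (q0,Y)→(q0,Y,left)
state=q0 head=-1 tape=_[_]YYYYXXY
After 20 steps: state q0, head at -1, tape YYYYXXY.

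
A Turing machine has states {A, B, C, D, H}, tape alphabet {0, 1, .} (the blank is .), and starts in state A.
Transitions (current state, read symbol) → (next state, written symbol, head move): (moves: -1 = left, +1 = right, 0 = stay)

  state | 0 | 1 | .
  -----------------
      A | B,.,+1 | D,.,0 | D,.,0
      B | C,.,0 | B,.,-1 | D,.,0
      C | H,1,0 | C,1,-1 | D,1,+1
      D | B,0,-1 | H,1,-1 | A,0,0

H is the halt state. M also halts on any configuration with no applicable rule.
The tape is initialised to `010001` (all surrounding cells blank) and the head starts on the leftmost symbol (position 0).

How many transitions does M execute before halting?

A | [0]10001   read 0 → write ., move +1, go to B
B | .[1]0001   read 1 → write ., move -1, go to B
B | [.].0001   read . → write ., move 0, go to D
D | [.].0001   read . → write 0, move 0, go to A
A | [0].0001   read 0 → write ., move +1, go to B
B | .[.]0001   read . → write ., move 0, go to D
D | .[.]0001   read . → write 0, move 0, go to A
A | .[0]0001   read 0 → write ., move +1, go to B
B | ..[0]001   read 0 → write ., move 0, go to C
C | ..[.]001   read . → write 1, move +1, go to D
D | ..1[0]01   read 0 → write 0, move -1, go to B
B | ..[1]001   read 1 → write ., move -1, go to B
B | .[.].001   read . → write ., move 0, go to D
D | .[.].001   read . → write 0, move 0, go to A
A | .[0].001   read 0 → write ., move +1, go to B
B | ..[.]001   read . → write ., move 0, go to D
D | ..[.]001   read . → write 0, move 0, go to A
A | ..[0]001   read 0 → write ., move +1, go to B
B | ...[0]01   read 0 → write ., move 0, go to C
C | ...[.]01   read . → write 1, move +1, go to D
D | ...1[0]1   read 0 → write 0, move -1, go to B
B | ...[1]01   read 1 → write ., move -1, go to B
B | ..[.].01   read . → write ., move 0, go to D
D | ..[.].01   read . → write 0, move 0, go to A
A | ..[0].01   read 0 → write ., move +1, go to B
B | ...[.]01   read . → write ., move 0, go to D
D | ...[.]01   read . → write 0, move 0, go to A
A | ...[0]01   read 0 → write ., move +1, go to B
B | ....[0]1   read 0 → write ., move 0, go to C
C | ....[.]1   read . → write 1, move +1, go to D
D | ....1[1]   read 1 → write 1, move -1, go to H
H | ....[1]1
M halts after 31 transitions.

31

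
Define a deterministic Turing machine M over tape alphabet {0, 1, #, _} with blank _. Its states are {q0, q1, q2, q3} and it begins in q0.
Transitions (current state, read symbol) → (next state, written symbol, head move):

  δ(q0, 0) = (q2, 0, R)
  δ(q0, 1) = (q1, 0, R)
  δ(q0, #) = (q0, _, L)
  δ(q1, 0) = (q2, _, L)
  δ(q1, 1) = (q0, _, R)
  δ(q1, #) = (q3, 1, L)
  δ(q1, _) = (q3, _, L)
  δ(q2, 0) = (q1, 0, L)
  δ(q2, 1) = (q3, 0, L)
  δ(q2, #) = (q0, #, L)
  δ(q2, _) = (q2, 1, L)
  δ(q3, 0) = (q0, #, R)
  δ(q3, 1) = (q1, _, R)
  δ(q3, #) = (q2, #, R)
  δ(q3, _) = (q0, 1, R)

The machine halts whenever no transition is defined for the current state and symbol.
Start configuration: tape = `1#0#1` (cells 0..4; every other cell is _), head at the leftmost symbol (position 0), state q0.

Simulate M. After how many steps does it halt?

q0 | __[1]#0#1   read 1 → write 0, move R, go to q1
q1 | __0[#]0#1   read # → write 1, move L, go to q3
q3 | __[0]10#1   read 0 → write #, move R, go to q0
q0 | __#[1]0#1   read 1 → write 0, move R, go to q1
q1 | __#0[0]#1   read 0 → write _, move L, go to q2
q2 | __#[0]_#1   read 0 → write 0, move L, go to q1
q1 | __[#]0_#1   read # → write 1, move L, go to q3
q3 | _[_]10_#1   read _ → write 1, move R, go to q0
q0 | _1[1]0_#1   read 1 → write 0, move R, go to q1
q1 | _10[0]_#1   read 0 → write _, move L, go to q2
q2 | _1[0]__#1   read 0 → write 0, move L, go to q1
q1 | _[1]0__#1   read 1 → write _, move R, go to q0
q0 | __[0]__#1   read 0 → write 0, move R, go to q2
q2 | __0[_]_#1   read _ → write 1, move L, go to q2
q2 | __[0]1_#1   read 0 → write 0, move L, go to q1
q1 | _[_]01_#1   read _ → write _, move L, go to q3
q3 | [_]_01_#1   read _ → write 1, move R, go to q0
q0 | 1[_]01_#1
M halts after 17 transitions.

17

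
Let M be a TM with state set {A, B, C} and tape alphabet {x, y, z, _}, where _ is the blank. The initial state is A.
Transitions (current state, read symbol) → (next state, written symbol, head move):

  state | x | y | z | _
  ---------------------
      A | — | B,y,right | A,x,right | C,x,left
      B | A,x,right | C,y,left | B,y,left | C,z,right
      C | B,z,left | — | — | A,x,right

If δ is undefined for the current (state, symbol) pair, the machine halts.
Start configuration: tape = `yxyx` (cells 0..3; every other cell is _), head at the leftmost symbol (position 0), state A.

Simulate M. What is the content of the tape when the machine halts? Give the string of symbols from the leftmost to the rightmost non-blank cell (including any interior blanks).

zzyyyzx

A | __[y]xyx_   read y → write y, move right, go to B
B | __y[x]yx_   read x → write x, move right, go to A
A | __yx[y]x_   read y → write y, move right, go to B
B | __yxy[x]_   read x → write x, move right, go to A
A | __yxyx[_]   read _ → write x, move left, go to C
C | __yxy[x]x   read x → write z, move left, go to B
B | __yx[y]zx   read y → write y, move left, go to C
C | __y[x]yzx   read x → write z, move left, go to B
B | __[y]zyzx   read y → write y, move left, go to C
C | _[_]yzyzx   read _ → write x, move right, go to A
A | _x[y]zyzx   read y → write y, move right, go to B
B | _xy[z]yzx   read z → write y, move left, go to B
B | _x[y]yyzx   read y → write y, move left, go to C
C | _[x]yyyzx   read x → write z, move left, go to B
B | [_]zyyyzx   read _ → write z, move right, go to C
C | z[z]yyyzx
The non-blank tape span at halt is zzyyyzx.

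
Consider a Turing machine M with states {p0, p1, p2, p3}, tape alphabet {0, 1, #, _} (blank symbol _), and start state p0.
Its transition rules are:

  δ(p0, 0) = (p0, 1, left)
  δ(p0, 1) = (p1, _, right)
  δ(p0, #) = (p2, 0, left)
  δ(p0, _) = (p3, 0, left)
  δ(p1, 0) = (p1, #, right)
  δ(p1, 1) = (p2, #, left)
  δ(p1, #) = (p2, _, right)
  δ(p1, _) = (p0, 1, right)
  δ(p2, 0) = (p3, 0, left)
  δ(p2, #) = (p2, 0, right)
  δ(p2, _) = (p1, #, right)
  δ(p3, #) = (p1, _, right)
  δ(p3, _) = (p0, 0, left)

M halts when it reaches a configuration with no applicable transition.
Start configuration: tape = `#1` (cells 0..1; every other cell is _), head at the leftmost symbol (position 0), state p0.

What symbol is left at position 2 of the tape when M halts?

#

state=p0 head=0 tape=_[#]1___   (p0,#)→(p2,0,left)
state=p2 head=-1 tape=[_]01___   (p2,_)→(p1,#,right)
state=p1 head=0 tape=#[0]1___   (p1,0)→(p1,#,right)
state=p1 head=1 tape=##[1]___   (p1,1)→(p2,#,left)
state=p2 head=0 tape=#[#]#___   (p2,#)→(p2,0,right)
state=p2 head=1 tape=#0[#]___   (p2,#)→(p2,0,right)
state=p2 head=2 tape=#00[_]__   (p2,_)→(p1,#,right)
state=p1 head=3 tape=#00#[_]_   (p1,_)→(p0,1,right)
state=p0 head=4 tape=#00#1[_]   (p0,_)→(p3,0,left)
state=p3 head=3 tape=#00#[1]0
Cell 2 holds # when M halts.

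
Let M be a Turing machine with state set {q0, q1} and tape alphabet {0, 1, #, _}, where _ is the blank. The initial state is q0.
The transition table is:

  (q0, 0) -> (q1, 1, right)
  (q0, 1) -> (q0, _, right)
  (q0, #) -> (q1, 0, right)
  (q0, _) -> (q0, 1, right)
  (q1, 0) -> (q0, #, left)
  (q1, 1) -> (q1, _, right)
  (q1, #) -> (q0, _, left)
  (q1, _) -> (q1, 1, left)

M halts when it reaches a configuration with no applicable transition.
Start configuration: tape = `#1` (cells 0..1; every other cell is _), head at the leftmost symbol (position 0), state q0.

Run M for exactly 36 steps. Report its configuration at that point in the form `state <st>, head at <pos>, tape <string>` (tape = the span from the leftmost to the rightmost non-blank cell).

state q0, head at 0, tape #11111

q0 | _[#]1____   read # → write 0, move right, go to q1
q1 | _0[1]____   read 1 → write _, move right, go to q1
q1 | _0_[_]___   read _ → write 1, move left, go to q1
q1 | _0[_]1___   read _ → write 1, move left, go to q1
q1 | _[0]11___   read 0 → write #, move left, go to q0
q0 | [_]#11___   read _ → write 1, move right, go to q0
q0 | 1[#]11___   read # → write 0, move right, go to q1
q1 | 10[1]1___   read 1 → write _, move right, go to q1
q1 | 10_[1]___   read 1 → write _, move right, go to q1
q1 | 10__[_]__   read _ → write 1, move left, go to q1
q1 | 10_[_]1__   read _ → write 1, move left, go to q1
q1 | 10[_]11__   read _ → write 1, move left, go to q1
q1 | 1[0]111__   read 0 → write #, move left, go to q0
q0 | [1]#111__   read 1 → write _, move right, go to q0
q0 | _[#]111__   read # → write 0, move right, go to q1
q1 | _0[1]11__   read 1 → write _, move right, go to q1
q1 | _0_[1]1__   read 1 → write _, move right, go to q1
q1 | _0__[1]__   read 1 → write _, move right, go to q1
q1 | _0___[_]_   read _ → write 1, move left, go to q1
q1 | _0__[_]1_   read _ → write 1, move left, go to q1
q1 | _0_[_]11_   read _ → write 1, move left, go to q1
q1 | _0[_]111_   read _ → write 1, move left, go to q1
q1 | _[0]1111_   read 0 → write #, move left, go to q0
q0 | [_]#1111_   read _ → write 1, move right, go to q0
q0 | 1[#]1111_   read # → write 0, move right, go to q1
q1 | 10[1]111_   read 1 → write _, move right, go to q1
q1 | 10_[1]11_   read 1 → write _, move right, go to q1
q1 | 10__[1]1_   read 1 → write _, move right, go to q1
q1 | 10___[1]_   read 1 → write _, move right, go to q1
q1 | 10____[_]   read _ → write 1, move left, go to q1
q1 | 10___[_]1   read _ → write 1, move left, go to q1
q1 | 10__[_]11   read _ → write 1, move left, go to q1
q1 | 10_[_]111   read _ → write 1, move left, go to q1
q1 | 10[_]1111   read _ → write 1, move left, go to q1
q1 | 1[0]11111   read 0 → write #, move left, go to q0
q0 | [1]#11111   read 1 → write _, move right, go to q0
q0 | _[#]11111
After 36 steps: state q0, head at 0, tape #11111.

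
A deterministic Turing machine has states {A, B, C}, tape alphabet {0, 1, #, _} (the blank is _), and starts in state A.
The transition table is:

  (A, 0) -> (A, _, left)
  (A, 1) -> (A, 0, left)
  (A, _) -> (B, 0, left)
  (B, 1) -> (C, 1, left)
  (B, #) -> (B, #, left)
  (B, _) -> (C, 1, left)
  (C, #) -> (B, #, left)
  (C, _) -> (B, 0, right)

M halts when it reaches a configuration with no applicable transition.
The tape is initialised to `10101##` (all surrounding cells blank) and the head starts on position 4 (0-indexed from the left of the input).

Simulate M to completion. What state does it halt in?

state=A head=4 tape=___1010[1]##   (A,1)→(A,0,left)
state=A head=3 tape=___101[0]0##   (A,0)→(A,_,left)
state=A head=2 tape=___10[1]_0##   (A,1)→(A,0,left)
state=A head=1 tape=___1[0]0_0##   (A,0)→(A,_,left)
state=A head=0 tape=___[1]_0_0##   (A,1)→(A,0,left)
state=A head=-1 tape=__[_]0_0_0##   (A,_)→(B,0,left)
state=B head=-2 tape=_[_]00_0_0##   (B,_)→(C,1,left)
state=C head=-3 tape=[_]100_0_0##   (C,_)→(B,0,right)
state=B head=-2 tape=0[1]00_0_0##   (B,1)→(C,1,left)
state=C head=-3 tape=[0]100_0_0##
No transition is defined for (C, 0); M halts in state C.

C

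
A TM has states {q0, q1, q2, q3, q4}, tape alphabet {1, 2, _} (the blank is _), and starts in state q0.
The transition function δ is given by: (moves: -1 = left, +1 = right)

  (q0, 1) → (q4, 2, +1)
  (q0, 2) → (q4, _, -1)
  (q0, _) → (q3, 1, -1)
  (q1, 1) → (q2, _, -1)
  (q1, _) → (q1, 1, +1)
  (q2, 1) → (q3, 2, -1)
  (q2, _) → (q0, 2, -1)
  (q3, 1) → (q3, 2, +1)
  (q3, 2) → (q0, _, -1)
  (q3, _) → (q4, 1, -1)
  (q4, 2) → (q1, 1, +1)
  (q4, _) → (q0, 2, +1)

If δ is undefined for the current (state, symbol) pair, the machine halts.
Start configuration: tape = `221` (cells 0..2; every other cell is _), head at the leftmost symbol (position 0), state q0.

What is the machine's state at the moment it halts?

q4

state=q0 head=0 tape=____[2]21   (q0,2)→(q4,_,-1)
state=q4 head=-1 tape=___[_]_21   (q4,_)→(q0,2,+1)
state=q0 head=0 tape=___2[_]21   (q0,_)→(q3,1,-1)
state=q3 head=-1 tape=___[2]121   (q3,2)→(q0,_,-1)
state=q0 head=-2 tape=__[_]_121   (q0,_)→(q3,1,-1)
state=q3 head=-3 tape=_[_]1_121   (q3,_)→(q4,1,-1)
state=q4 head=-4 tape=[_]11_121   (q4,_)→(q0,2,+1)
state=q0 head=-3 tape=2[1]1_121   (q0,1)→(q4,2,+1)
state=q4 head=-2 tape=22[1]_121
No transition is defined for (q4, 1); M halts in state q4.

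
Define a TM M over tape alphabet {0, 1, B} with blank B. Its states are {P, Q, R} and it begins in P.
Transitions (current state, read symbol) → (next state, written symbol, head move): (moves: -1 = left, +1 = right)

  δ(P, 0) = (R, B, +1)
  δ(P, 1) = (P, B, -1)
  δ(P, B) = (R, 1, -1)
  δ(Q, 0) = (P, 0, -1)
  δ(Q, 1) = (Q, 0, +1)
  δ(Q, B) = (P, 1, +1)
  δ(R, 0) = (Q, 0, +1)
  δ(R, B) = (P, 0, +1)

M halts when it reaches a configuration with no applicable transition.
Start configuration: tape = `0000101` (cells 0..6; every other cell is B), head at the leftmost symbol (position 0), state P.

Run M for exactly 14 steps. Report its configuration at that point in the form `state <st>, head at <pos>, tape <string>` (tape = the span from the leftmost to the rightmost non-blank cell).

state P, head at 8, tape 0B001

state=P head=0 tape=[0]000101BB   (P,0)→(R,B,+1)
state=R head=1 tape=B[0]00101BB   (R,0)→(Q,0,+1)
state=Q head=2 tape=B0[0]0101BB   (Q,0)→(P,0,-1)
state=P head=1 tape=B[0]00101BB   (P,0)→(R,B,+1)
state=R head=2 tape=BB[0]0101BB   (R,0)→(Q,0,+1)
state=Q head=3 tape=BB0[0]101BB   (Q,0)→(P,0,-1)
state=P head=2 tape=BB[0]0101BB   (P,0)→(R,B,+1)
state=R head=3 tape=BBB[0]101BB   (R,0)→(Q,0,+1)
state=Q head=4 tape=BBB0[1]01BB   (Q,1)→(Q,0,+1)
state=Q head=5 tape=BBB00[0]1BB   (Q,0)→(P,0,-1)
state=P head=4 tape=BBB0[0]01BB   (P,0)→(R,B,+1)
state=R head=5 tape=BBB0B[0]1BB   (R,0)→(Q,0,+1)
state=Q head=6 tape=BBB0B0[1]BB   (Q,1)→(Q,0,+1)
state=Q head=7 tape=BBB0B00[B]B   (Q,B)→(P,1,+1)
state=P head=8 tape=BBB0B001[B]
After 14 steps: state P, head at 8, tape 0B001.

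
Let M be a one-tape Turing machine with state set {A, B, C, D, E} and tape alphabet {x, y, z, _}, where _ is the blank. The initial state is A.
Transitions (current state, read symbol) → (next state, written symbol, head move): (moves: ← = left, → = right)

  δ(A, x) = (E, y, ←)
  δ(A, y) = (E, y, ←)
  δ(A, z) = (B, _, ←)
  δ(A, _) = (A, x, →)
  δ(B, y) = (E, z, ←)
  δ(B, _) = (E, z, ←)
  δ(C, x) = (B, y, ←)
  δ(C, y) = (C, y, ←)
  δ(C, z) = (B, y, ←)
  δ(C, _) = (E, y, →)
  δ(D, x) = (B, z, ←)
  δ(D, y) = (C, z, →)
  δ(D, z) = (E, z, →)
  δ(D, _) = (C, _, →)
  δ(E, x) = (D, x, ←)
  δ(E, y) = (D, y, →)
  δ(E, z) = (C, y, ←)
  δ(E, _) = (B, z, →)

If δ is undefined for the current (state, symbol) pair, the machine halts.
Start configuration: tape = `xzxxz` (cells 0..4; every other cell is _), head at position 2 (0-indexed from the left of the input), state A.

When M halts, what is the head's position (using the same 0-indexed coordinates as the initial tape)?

-1

A | __xz[x]xz   read x → write y, move ←, go to E
E | __x[z]yxz   read z → write y, move ←, go to C
C | __[x]yyxz   read x → write y, move ←, go to B
B | _[_]yyyxz   read _ → write z, move ←, go to E
E | [_]zyyyxz   read _ → write z, move →, go to B
B | z[z]yyyxz
At halt the head is at cell -1.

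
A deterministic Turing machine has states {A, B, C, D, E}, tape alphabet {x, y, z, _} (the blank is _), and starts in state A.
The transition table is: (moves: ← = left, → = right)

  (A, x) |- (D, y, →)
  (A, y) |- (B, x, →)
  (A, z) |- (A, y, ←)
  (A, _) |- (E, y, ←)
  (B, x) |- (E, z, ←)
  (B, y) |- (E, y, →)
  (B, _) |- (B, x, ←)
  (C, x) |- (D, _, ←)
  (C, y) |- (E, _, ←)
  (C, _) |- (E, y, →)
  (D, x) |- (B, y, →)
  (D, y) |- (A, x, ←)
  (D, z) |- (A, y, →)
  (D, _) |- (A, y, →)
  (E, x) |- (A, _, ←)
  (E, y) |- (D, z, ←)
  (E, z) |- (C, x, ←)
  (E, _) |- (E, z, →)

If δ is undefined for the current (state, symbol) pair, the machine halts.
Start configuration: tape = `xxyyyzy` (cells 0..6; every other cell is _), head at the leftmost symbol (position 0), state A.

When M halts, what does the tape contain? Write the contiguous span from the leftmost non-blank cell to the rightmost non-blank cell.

zxxzzyzy

state=A head=0 tape=_[x]xyyyzy   (A,x)→(D,y,→)
state=D head=1 tape=_y[x]yyyzy   (D,x)→(B,y,→)
state=B head=2 tape=_yy[y]yyzy   (B,y)→(E,y,→)
state=E head=3 tape=_yyy[y]yzy   (E,y)→(D,z,←)
state=D head=2 tape=_yy[y]zyzy   (D,y)→(A,x,←)
state=A head=1 tape=_y[y]xzyzy   (A,y)→(B,x,→)
state=B head=2 tape=_yx[x]zyzy   (B,x)→(E,z,←)
state=E head=1 tape=_y[x]zzyzy   (E,x)→(A,_,←)
state=A head=0 tape=_[y]_zzyzy   (A,y)→(B,x,→)
state=B head=1 tape=_x[_]zzyzy   (B,_)→(B,x,←)
state=B head=0 tape=_[x]xzzyzy   (B,x)→(E,z,←)
state=E head=-1 tape=[_]zxzzyzy   (E,_)→(E,z,→)
state=E head=0 tape=z[z]xzzyzy   (E,z)→(C,x,←)
state=C head=-1 tape=[z]xxzzyzy
The non-blank tape span at halt is zxxzzyzy.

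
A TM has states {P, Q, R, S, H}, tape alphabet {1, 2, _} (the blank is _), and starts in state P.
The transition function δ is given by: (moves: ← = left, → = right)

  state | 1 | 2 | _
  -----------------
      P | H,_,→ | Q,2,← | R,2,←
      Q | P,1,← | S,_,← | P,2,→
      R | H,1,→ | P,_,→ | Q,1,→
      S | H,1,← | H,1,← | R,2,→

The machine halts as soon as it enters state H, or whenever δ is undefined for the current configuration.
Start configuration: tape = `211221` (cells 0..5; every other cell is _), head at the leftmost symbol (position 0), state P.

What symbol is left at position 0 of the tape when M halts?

_

state=P head=0 tape=__[2]11221   (P,2)→(Q,2,←)
state=Q head=-1 tape=_[_]211221   (Q,_)→(P,2,→)
state=P head=0 tape=_2[2]11221   (P,2)→(Q,2,←)
state=Q head=-1 tape=_[2]211221   (Q,2)→(S,_,←)
state=S head=-2 tape=[_]_211221   (S,_)→(R,2,→)
state=R head=-1 tape=2[_]211221   (R,_)→(Q,1,→)
state=Q head=0 tape=21[2]11221   (Q,2)→(S,_,←)
state=S head=-1 tape=2[1]_11221   (S,1)→(H,1,←)
state=H head=-2 tape=[2]1_11221
Cell 0 holds _ when M halts.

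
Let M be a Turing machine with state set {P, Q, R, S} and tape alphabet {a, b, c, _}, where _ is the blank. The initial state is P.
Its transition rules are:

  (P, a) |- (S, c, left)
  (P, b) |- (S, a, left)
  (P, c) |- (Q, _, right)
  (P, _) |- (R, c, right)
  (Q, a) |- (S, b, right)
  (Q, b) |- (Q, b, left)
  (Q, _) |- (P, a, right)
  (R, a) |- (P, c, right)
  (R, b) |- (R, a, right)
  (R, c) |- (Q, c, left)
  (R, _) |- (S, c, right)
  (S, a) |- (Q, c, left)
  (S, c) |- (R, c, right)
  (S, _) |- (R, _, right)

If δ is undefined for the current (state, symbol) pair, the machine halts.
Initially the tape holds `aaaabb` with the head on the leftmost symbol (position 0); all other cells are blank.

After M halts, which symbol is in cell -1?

state=P head=0 tape=_[a]aaabb   (P,a)→(S,c,left)
state=S head=-1 tape=[_]caaabb   (S,_)→(R,_,right)
state=R head=0 tape=_[c]aaabb   (R,c)→(Q,c,left)
state=Q head=-1 tape=[_]caaabb   (Q,_)→(P,a,right)
state=P head=0 tape=a[c]aaabb   (P,c)→(Q,_,right)
state=Q head=1 tape=a_[a]aabb   (Q,a)→(S,b,right)
state=S head=2 tape=a_b[a]abb   (S,a)→(Q,c,left)
state=Q head=1 tape=a_[b]cabb   (Q,b)→(Q,b,left)
state=Q head=0 tape=a[_]bcabb   (Q,_)→(P,a,right)
state=P head=1 tape=aa[b]cabb   (P,b)→(S,a,left)
state=S head=0 tape=a[a]acabb   (S,a)→(Q,c,left)
state=Q head=-1 tape=[a]cacabb   (Q,a)→(S,b,right)
state=S head=0 tape=b[c]acabb   (S,c)→(R,c,right)
state=R head=1 tape=bc[a]cabb   (R,a)→(P,c,right)
state=P head=2 tape=bcc[c]abb   (P,c)→(Q,_,right)
state=Q head=3 tape=bcc_[a]bb   (Q,a)→(S,b,right)
state=S head=4 tape=bcc_b[b]b
Cell -1 holds b when M halts.

b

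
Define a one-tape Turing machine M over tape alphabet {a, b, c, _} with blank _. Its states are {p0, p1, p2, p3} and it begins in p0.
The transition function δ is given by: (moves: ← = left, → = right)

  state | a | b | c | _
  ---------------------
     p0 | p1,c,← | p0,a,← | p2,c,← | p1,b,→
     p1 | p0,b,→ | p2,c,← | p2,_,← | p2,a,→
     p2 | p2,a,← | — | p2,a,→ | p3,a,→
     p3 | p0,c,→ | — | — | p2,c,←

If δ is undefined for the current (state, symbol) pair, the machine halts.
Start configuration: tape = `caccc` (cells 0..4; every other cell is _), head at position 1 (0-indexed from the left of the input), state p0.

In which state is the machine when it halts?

p2

p0 | ____c[a]ccc__   read a → write c, move ←, go to p1
p1 | ____[c]cccc__   read c → write _, move ←, go to p2
p2 | ___[_]_cccc__   read _ → write a, move →, go to p3
p3 | ___a[_]cccc__   read _ → write c, move ←, go to p2
p2 | ___[a]ccccc__   read a → write a, move ←, go to p2
p2 | __[_]accccc__   read _ → write a, move →, go to p3
p3 | __a[a]ccccc__   read a → write c, move →, go to p0
p0 | __ac[c]cccc__   read c → write c, move ←, go to p2
p2 | __a[c]ccccc__   read c → write a, move →, go to p2
p2 | __aa[c]cccc__   read c → write a, move →, go to p2
p2 | __aaa[c]ccc__   read c → write a, move →, go to p2
p2 | __aaaa[c]cc__   read c → write a, move →, go to p2
p2 | __aaaaa[c]c__   read c → write a, move →, go to p2
p2 | __aaaaaa[c]__   read c → write a, move →, go to p2
p2 | __aaaaaaa[_]_   read _ → write a, move →, go to p3
p3 | __aaaaaaaa[_]   read _ → write c, move ←, go to p2
p2 | __aaaaaaa[a]c   read a → write a, move ←, go to p2
p2 | __aaaaaa[a]ac   read a → write a, move ←, go to p2
p2 | __aaaaa[a]aac   read a → write a, move ←, go to p2
p2 | __aaaa[a]aaac   read a → write a, move ←, go to p2
p2 | __aaa[a]aaaac   read a → write a, move ←, go to p2
p2 | __aa[a]aaaaac   read a → write a, move ←, go to p2
p2 | __a[a]aaaaaac   read a → write a, move ←, go to p2
p2 | __[a]aaaaaaac   read a → write a, move ←, go to p2
p2 | _[_]aaaaaaaac   read _ → write a, move →, go to p3
p3 | _a[a]aaaaaaac   read a → write c, move →, go to p0
p0 | _ac[a]aaaaaac   read a → write c, move ←, go to p1
p1 | _a[c]caaaaaac   read c → write _, move ←, go to p2
p2 | _[a]_caaaaaac   read a → write a, move ←, go to p2
p2 | [_]a_caaaaaac   read _ → write a, move →, go to p3
p3 | a[a]_caaaaaac   read a → write c, move →, go to p0
p0 | ac[_]caaaaaac   read _ → write b, move →, go to p1
p1 | acb[c]aaaaaac   read c → write _, move ←, go to p2
p2 | ac[b]_aaaaaac
No transition is defined for (p2, b); M halts in state p2.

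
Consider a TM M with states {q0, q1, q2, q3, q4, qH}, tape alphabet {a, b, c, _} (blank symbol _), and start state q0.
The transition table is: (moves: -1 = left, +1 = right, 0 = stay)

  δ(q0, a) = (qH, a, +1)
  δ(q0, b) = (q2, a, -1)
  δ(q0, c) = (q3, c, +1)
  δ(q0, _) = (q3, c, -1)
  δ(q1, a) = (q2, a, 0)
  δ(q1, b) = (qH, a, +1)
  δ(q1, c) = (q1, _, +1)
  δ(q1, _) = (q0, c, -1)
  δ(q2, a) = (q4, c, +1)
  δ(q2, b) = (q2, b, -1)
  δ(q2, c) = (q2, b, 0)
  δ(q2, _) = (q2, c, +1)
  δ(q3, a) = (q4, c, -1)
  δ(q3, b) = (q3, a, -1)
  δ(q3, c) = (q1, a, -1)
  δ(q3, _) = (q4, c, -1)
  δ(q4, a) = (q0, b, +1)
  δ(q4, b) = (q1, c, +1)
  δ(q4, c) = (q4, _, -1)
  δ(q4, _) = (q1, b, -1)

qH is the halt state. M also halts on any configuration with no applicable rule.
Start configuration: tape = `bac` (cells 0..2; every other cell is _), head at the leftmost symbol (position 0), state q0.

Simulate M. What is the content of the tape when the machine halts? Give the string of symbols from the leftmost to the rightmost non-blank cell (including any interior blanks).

c_a

state=q0 head=0 tape=_[b]ac_   (q0,b)→(q2,a,-1)
state=q2 head=-1 tape=[_]aac_   (q2,_)→(q2,c,+1)
state=q2 head=0 tape=c[a]ac_   (q2,a)→(q4,c,+1)
state=q4 head=1 tape=cc[a]c_   (q4,a)→(q0,b,+1)
state=q0 head=2 tape=ccb[c]_   (q0,c)→(q3,c,+1)
state=q3 head=3 tape=ccbc[_]   (q3,_)→(q4,c,-1)
state=q4 head=2 tape=ccb[c]c   (q4,c)→(q4,_,-1)
state=q4 head=1 tape=cc[b]_c   (q4,b)→(q1,c,+1)
state=q1 head=2 tape=ccc[_]c   (q1,_)→(q0,c,-1)
state=q0 head=1 tape=cc[c]cc   (q0,c)→(q3,c,+1)
state=q3 head=2 tape=ccc[c]c   (q3,c)→(q1,a,-1)
state=q1 head=1 tape=cc[c]ac   (q1,c)→(q1,_,+1)
state=q1 head=2 tape=cc_[a]c   (q1,a)→(q2,a,0)
state=q2 head=2 tape=cc_[a]c   (q2,a)→(q4,c,+1)
state=q4 head=3 tape=cc_c[c]   (q4,c)→(q4,_,-1)
state=q4 head=2 tape=cc_[c]_   (q4,c)→(q4,_,-1)
state=q4 head=1 tape=cc[_]__   (q4,_)→(q1,b,-1)
state=q1 head=0 tape=c[c]b__   (q1,c)→(q1,_,+1)
state=q1 head=1 tape=c_[b]__   (q1,b)→(qH,a,+1)
state=qH head=2 tape=c_a[_]_
The non-blank tape span at halt is c_a.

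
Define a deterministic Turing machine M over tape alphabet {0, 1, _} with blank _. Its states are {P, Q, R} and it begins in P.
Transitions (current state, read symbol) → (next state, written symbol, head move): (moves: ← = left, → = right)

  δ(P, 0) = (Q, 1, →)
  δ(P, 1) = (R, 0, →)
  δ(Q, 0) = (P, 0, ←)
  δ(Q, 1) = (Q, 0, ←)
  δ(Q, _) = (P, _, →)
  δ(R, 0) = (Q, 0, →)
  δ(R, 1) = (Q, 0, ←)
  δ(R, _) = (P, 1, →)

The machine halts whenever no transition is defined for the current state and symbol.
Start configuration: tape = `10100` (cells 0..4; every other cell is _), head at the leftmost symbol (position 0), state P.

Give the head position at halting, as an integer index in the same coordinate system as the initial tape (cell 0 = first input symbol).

P | [1]0100__   read 1 → write 0, move →, go to R
R | 0[0]100__   read 0 → write 0, move →, go to Q
Q | 00[1]00__   read 1 → write 0, move ←, go to Q
Q | 0[0]000__   read 0 → write 0, move ←, go to P
P | [0]0000__   read 0 → write 1, move →, go to Q
Q | 1[0]000__   read 0 → write 0, move ←, go to P
P | [1]0000__   read 1 → write 0, move →, go to R
R | 0[0]000__   read 0 → write 0, move →, go to Q
Q | 00[0]00__   read 0 → write 0, move ←, go to P
P | 0[0]000__   read 0 → write 1, move →, go to Q
Q | 01[0]00__   read 0 → write 0, move ←, go to P
P | 0[1]000__   read 1 → write 0, move →, go to R
R | 00[0]00__   read 0 → write 0, move →, go to Q
Q | 000[0]0__   read 0 → write 0, move ←, go to P
P | 00[0]00__   read 0 → write 1, move →, go to Q
Q | 001[0]0__   read 0 → write 0, move ←, go to P
P | 00[1]00__   read 1 → write 0, move →, go to R
R | 000[0]0__   read 0 → write 0, move →, go to Q
Q | 0000[0]__   read 0 → write 0, move ←, go to P
P | 000[0]0__   read 0 → write 1, move →, go to Q
Q | 0001[0]__   read 0 → write 0, move ←, go to P
P | 000[1]0__   read 1 → write 0, move →, go to R
R | 0000[0]__   read 0 → write 0, move →, go to Q
Q | 00000[_]_   read _ → write _, move →, go to P
P | 00000_[_]
At halt the head is at cell 6.

6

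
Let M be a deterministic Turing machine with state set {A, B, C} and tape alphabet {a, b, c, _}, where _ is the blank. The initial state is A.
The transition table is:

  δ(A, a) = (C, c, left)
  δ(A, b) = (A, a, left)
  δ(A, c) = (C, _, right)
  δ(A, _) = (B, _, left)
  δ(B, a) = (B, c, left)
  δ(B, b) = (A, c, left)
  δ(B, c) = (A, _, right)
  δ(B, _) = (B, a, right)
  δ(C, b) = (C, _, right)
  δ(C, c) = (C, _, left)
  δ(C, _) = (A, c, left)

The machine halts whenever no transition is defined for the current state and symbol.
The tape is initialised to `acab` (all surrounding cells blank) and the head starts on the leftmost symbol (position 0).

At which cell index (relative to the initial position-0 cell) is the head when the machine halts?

-1

A | ____[a]cab   read a → write c, move left, go to C
C | ___[_]ccab   read _ → write c, move left, go to A
A | __[_]cccab   read _ → write _, move left, go to B
B | _[_]_cccab   read _ → write a, move right, go to B
B | _a[_]cccab   read _ → write a, move right, go to B
B | _aa[c]ccab   read c → write _, move right, go to A
A | _aa_[c]cab   read c → write _, move right, go to C
C | _aa__[c]ab   read c → write _, move left, go to C
C | _aa_[_]_ab   read _ → write c, move left, go to A
A | _aa[_]c_ab   read _ → write _, move left, go to B
B | _a[a]_c_ab   read a → write c, move left, go to B
B | _[a]c_c_ab   read a → write c, move left, go to B
B | [_]cc_c_ab   read _ → write a, move right, go to B
B | a[c]c_c_ab   read c → write _, move right, go to A
A | a_[c]_c_ab   read c → write _, move right, go to C
C | a__[_]c_ab   read _ → write c, move left, go to A
A | a_[_]cc_ab   read _ → write _, move left, go to B
B | a[_]_cc_ab   read _ → write a, move right, go to B
B | aa[_]cc_ab   read _ → write a, move right, go to B
B | aaa[c]c_ab   read c → write _, move right, go to A
A | aaa_[c]_ab   read c → write _, move right, go to C
C | aaa__[_]ab   read _ → write c, move left, go to A
A | aaa_[_]cab   read _ → write _, move left, go to B
B | aaa[_]_cab   read _ → write a, move right, go to B
B | aaaa[_]cab   read _ → write a, move right, go to B
B | aaaaa[c]ab   read c → write _, move right, go to A
A | aaaaa_[a]b   read a → write c, move left, go to C
C | aaaaa[_]cb   read _ → write c, move left, go to A
A | aaaa[a]ccb   read a → write c, move left, go to C
C | aaa[a]cccb
At halt the head is at cell -1.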